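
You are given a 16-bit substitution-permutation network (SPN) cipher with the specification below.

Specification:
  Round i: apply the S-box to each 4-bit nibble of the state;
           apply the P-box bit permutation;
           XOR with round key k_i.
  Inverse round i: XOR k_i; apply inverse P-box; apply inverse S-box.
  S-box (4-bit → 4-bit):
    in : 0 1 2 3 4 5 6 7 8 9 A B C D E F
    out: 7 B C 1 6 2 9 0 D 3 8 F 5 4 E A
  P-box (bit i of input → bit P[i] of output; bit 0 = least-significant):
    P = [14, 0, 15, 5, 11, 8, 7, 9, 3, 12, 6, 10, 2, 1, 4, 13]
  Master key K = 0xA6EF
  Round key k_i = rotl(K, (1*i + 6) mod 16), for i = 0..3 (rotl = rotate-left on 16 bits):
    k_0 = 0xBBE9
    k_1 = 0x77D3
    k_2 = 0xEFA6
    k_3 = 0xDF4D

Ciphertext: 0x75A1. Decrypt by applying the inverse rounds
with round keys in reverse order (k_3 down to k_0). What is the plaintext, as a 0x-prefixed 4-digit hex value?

0xD6CC

s_0 = ciphertext = 0x75A1
s_1 = InvRound(s_0, k_3) = 0x6C82
s_2 = InvRound(s_1, k_2) = 0x37F2
s_3 = InvRound(s_2, k_1) = 0x7771
s_4 = InvRound(s_3, k_0) = 0xD6CC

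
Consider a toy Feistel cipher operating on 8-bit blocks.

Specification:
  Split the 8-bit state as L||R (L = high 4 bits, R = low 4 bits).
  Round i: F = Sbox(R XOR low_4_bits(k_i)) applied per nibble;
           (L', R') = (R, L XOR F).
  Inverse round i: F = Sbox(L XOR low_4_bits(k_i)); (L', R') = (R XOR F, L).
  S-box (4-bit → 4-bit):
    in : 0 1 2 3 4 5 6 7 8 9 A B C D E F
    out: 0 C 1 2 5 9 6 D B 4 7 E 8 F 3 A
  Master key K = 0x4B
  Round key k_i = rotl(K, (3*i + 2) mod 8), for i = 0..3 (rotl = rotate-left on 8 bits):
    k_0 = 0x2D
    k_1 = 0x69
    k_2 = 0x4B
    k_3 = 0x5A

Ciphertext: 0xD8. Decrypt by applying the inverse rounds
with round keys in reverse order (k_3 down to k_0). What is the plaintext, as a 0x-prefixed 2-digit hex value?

0x78

s_0 = ciphertext = 0xD8
s_1 = InvRound(s_0, k_3) = 0x5D
s_2 = InvRound(s_1, k_2) = 0xE5
s_3 = InvRound(s_2, k_1) = 0x8E
s_4 = InvRound(s_3, k_0) = 0x78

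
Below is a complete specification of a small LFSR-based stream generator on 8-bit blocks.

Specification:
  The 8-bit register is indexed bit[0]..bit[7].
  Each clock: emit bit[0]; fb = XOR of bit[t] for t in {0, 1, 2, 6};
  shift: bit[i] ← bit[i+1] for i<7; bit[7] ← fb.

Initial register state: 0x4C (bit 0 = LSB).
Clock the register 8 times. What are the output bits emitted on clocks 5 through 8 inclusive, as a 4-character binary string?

0010

reg_0 = 0x4C
clock 1: out=0, reg = 0x26
clock 2: out=0, reg = 0x13
clock 3: out=1, reg = 0x09
clock 4: out=1, reg = 0x84
clock 5: out=0, reg = 0xC2
clock 6: out=0, reg = 0x61
clock 7: out=1, reg = 0x30
clock 8: out=0, reg = 0x18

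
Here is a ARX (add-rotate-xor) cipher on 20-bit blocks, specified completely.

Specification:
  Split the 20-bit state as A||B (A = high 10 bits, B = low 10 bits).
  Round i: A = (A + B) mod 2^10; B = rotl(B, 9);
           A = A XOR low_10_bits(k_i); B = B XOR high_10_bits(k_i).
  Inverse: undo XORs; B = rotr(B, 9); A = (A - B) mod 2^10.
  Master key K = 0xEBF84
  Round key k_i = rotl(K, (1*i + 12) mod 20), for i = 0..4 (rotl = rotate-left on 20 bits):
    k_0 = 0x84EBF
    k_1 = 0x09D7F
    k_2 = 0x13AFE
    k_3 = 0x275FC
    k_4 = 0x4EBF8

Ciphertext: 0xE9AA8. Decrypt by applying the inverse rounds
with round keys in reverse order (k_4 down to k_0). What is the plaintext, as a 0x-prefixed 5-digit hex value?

s_0 = ciphertext = 0xE9AA8
s_1 = InvRound(s_0, k_4) = 0x4E725
s_2 = InvRound(s_1, k_3) = 0x55371
s_3 = InvRound(s_2, k_2) = 0x4AE7F
s_4 = InvRound(s_3, k_1) = 0xE8CB1
s_5 = InvRound(s_4, k_0) = 0xF5D45

0xF5D45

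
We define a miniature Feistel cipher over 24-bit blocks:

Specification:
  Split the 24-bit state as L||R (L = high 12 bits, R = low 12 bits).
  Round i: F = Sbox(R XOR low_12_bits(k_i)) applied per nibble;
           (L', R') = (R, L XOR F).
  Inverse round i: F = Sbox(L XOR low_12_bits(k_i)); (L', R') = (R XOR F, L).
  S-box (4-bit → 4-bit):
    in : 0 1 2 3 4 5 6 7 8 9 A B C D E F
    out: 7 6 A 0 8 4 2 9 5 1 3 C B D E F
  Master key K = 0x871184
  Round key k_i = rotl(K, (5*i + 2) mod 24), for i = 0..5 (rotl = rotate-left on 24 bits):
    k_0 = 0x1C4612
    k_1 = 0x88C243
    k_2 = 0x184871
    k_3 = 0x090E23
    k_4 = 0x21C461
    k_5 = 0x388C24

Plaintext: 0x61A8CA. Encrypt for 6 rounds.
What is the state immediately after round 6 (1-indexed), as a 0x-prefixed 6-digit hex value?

0x5738A4

s_0 = plaintext = 0x61A8CA
s_1 = Round(s_0, k_0) = 0x8CA8CF
s_2 = Round(s_1, k_1) = 0x8CFB91
s_3 = Round(s_2, k_2) = 0xB91828
s_4 = Round(s_3, k_3) = 0x8289ED
s_5 = Round(s_4, k_4) = 0x9ED573
s_6 = Round(s_5, k_5) = 0x5738A4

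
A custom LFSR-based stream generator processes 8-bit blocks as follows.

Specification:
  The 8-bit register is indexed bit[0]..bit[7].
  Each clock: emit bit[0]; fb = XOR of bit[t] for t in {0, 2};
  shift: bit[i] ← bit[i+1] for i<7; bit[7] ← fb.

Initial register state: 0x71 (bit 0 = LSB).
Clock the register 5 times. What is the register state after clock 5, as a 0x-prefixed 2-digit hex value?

0x6B

reg_0 = 0x71
clock 1: out=1, reg = 0xB8
clock 2: out=0, reg = 0x5C
clock 3: out=0, reg = 0xAE
clock 4: out=0, reg = 0xD7
clock 5: out=1, reg = 0x6B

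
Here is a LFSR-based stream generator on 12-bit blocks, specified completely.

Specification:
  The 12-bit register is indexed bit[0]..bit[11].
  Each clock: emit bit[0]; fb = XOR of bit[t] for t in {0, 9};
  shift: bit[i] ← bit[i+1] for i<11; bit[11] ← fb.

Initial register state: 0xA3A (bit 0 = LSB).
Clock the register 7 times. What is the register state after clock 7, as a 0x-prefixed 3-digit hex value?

0x0F4

reg_0 = 0xA3A
clock 1: out=0, reg = 0xD1D
clock 2: out=1, reg = 0xE8E
clock 3: out=0, reg = 0xF47
clock 4: out=1, reg = 0x7A3
clock 5: out=1, reg = 0x3D1
clock 6: out=1, reg = 0x1E8
clock 7: out=0, reg = 0x0F4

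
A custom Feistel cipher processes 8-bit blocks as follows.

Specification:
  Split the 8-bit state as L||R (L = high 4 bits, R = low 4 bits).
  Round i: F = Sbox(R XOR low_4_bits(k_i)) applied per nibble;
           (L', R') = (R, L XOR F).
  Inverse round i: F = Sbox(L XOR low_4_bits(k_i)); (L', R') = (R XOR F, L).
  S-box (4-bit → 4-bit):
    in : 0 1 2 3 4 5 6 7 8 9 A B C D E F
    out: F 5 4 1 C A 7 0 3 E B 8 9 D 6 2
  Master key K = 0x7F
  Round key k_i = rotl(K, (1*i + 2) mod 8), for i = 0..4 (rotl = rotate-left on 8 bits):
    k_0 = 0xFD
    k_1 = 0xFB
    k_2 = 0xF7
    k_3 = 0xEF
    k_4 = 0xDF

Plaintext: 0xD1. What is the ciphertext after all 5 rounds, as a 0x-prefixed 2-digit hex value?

s_0 = plaintext = 0xD1
s_1 = Round(s_0, k_0) = 0x14
s_2 = Round(s_1, k_1) = 0x43
s_3 = Round(s_2, k_2) = 0x38
s_4 = Round(s_3, k_3) = 0x83
s_5 = Round(s_4, k_4) = 0x31

0x31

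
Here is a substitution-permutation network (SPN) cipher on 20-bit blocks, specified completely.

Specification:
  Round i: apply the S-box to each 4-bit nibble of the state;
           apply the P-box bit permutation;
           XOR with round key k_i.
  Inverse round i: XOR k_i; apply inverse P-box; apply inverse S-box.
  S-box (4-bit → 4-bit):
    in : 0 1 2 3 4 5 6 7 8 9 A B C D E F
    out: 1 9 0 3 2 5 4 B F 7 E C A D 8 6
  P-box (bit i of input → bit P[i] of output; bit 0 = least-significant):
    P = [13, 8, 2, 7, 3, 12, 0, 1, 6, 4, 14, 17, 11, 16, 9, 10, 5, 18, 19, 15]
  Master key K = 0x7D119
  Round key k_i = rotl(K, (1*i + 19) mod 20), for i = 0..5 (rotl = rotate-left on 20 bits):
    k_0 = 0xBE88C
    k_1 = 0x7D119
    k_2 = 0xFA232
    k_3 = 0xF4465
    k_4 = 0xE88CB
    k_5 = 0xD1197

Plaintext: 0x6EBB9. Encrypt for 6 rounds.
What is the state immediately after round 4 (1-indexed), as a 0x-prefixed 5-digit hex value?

s_0 = plaintext = 0x6EBB9
s_1 = Round(s_0, k_0) = 0x18D8B
s_2 = Round(s_1, k_1) = 0x40FF6
s_3 = Round(s_2, k_2) = 0xBFA27
s_4 = Round(s_3, k_3) = 0x4A7F5
s_5 = Round(s_4, k_4) = 0x9BE9E
s_6 = Round(s_5, k_5) = 0x3073E

0x4A7F5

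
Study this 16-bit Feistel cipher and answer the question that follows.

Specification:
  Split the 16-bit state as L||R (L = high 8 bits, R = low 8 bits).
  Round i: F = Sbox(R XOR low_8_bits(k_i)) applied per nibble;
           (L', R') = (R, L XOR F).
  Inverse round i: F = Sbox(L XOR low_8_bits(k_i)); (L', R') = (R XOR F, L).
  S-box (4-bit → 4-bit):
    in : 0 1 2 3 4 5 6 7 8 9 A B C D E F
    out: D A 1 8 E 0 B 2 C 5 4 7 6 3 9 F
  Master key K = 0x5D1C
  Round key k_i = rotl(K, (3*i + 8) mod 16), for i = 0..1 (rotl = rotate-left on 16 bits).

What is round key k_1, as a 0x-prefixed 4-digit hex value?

0xE2E8

K = 0x5D1C
k_0 = rotl(K, (3*0+8) mod 16) = rotl(K, 8) = 0x1C5D
k_1 = rotl(K, (3*1+8) mod 16) = rotl(K, 11) = 0xE2E8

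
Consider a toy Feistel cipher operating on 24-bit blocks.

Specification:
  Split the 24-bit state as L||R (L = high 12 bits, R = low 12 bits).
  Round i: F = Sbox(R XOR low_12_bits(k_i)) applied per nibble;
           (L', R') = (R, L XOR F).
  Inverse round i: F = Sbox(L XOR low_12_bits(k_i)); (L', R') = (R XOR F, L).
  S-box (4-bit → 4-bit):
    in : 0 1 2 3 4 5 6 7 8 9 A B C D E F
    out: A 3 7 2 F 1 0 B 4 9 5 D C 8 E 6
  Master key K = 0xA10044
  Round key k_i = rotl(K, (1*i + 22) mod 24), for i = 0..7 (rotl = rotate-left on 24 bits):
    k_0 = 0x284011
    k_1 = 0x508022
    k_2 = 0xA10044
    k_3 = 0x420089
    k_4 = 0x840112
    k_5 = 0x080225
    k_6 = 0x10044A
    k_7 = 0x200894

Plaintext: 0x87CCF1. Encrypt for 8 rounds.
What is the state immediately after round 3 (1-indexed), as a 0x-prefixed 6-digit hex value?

s_0 = plaintext = 0x87CCF1
s_1 = Round(s_0, k_0) = 0xCF1496
s_2 = Round(s_1, k_1) = 0x49632E
s_3 = Round(s_2, k_2) = 0x32E693
s_4 = Round(s_3, k_3) = 0x69331B
s_5 = Round(s_4, k_4) = 0x31B13A
s_6 = Round(s_5, k_5) = 0x13A12D
s_7 = Round(s_6, k_6) = 0x12D031
s_8 = Round(s_7, k_7) = 0x03157C

0x32E693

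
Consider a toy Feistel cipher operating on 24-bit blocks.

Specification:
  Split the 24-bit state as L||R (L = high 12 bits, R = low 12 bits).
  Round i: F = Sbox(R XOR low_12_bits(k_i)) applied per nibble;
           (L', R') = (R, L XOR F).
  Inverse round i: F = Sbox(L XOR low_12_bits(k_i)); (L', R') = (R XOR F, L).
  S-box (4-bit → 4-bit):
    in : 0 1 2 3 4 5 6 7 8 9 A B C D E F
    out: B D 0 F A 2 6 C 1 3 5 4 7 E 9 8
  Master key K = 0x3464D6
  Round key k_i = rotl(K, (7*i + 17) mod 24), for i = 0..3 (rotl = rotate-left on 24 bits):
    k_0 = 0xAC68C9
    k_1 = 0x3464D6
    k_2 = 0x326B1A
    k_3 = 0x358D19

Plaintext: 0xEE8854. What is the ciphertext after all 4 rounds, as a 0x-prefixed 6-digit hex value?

0xC54841

s_0 = plaintext = 0xEE8854
s_1 = Round(s_0, k_0) = 0x8545D6
s_2 = Round(s_1, k_1) = 0x5D65EF
s_3 = Round(s_2, k_2) = 0x5EFC54
s_4 = Round(s_3, k_3) = 0xC54841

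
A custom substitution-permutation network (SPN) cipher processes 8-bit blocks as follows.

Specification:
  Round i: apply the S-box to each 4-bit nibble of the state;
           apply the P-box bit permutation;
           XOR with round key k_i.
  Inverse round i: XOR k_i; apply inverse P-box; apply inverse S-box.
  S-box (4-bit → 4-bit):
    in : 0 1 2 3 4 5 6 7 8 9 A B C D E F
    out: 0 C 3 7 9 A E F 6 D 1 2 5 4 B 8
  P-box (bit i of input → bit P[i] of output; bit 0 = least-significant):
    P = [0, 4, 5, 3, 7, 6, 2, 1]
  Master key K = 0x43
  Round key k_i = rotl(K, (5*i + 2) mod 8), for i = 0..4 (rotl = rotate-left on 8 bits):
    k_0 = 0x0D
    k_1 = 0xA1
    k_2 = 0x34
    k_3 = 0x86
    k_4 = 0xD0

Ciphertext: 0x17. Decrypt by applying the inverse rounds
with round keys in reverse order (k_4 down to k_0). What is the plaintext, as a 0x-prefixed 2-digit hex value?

s_0 = ciphertext = 0x17
s_1 = InvRound(s_0, k_4) = 0x7A
s_2 = InvRound(s_1, k_3) = 0x36
s_3 = InvRound(s_2, k_2) = 0xF0
s_4 = InvRound(s_3, k_1) = 0xB2
s_5 = InvRound(s_4, k_0) = 0x97

0x97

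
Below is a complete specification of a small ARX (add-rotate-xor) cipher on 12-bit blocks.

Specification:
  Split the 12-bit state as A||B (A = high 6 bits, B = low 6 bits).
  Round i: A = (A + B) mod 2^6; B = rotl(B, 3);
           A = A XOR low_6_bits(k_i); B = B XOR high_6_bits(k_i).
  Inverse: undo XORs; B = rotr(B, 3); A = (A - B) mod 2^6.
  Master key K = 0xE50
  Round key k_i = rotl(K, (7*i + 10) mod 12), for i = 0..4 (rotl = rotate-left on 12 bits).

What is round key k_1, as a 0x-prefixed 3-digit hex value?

0xA1C

K = 0xE50
k_0 = rotl(K, (7*0+10) mod 12) = rotl(K, 10) = 0x394
k_1 = rotl(K, (7*1+10) mod 12) = rotl(K, 5) = 0xA1C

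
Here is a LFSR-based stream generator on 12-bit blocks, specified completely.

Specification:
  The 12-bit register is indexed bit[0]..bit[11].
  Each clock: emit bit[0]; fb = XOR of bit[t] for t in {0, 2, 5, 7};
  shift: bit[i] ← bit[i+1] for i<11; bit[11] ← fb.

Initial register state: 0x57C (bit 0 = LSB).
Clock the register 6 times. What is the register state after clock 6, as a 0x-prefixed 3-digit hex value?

reg_0 = 0x57C
clock 1: out=0, reg = 0x2BE
clock 2: out=0, reg = 0x95F
clock 3: out=1, reg = 0x4AF
clock 4: out=1, reg = 0x257
clock 5: out=1, reg = 0x12B
clock 6: out=1, reg = 0x095

0x095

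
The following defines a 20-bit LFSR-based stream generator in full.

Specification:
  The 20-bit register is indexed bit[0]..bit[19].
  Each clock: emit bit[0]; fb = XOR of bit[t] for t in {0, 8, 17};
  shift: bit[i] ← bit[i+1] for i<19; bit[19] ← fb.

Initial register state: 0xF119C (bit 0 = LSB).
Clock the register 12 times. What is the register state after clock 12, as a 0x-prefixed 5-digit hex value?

0xC5AF1

reg_0 = 0xF119C
clock 1: out=0, reg = 0x788CE
clock 2: out=0, reg = 0xBC467
clock 3: out=1, reg = 0x5E233
clock 4: out=1, reg = 0xAF119
clock 5: out=1, reg = 0xD788C
clock 6: out=0, reg = 0x6BC46
clock 7: out=0, reg = 0xB5E23
clock 8: out=1, reg = 0x5AF11
clock 9: out=1, reg = 0x2D788
clock 10: out=0, reg = 0x16BC4
clock 11: out=0, reg = 0x8B5E2
clock 12: out=0, reg = 0xC5AF1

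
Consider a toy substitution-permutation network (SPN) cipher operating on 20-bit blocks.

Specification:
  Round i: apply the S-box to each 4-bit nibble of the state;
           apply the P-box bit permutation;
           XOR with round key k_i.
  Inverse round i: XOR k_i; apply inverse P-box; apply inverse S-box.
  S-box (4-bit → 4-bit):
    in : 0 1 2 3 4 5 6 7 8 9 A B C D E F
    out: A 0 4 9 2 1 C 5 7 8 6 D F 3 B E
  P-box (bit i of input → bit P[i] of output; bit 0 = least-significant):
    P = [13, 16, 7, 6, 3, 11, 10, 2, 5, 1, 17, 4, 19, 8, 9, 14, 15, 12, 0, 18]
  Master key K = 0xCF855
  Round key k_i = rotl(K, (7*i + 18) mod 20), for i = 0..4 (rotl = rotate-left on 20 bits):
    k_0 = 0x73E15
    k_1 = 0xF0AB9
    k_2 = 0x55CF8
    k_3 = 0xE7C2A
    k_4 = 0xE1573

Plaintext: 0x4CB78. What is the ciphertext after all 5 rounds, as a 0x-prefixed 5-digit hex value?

0x6C0C4

s_0 = plaintext = 0x4CB78
s_1 = Round(s_0, k_0) = 0xC49AD
s_2 = Round(s_1, k_1) = 0xAB7A8
s_3 = Round(s_2, k_2) = 0xE2259
s_4 = Round(s_3, k_3) = 0x8EE62
s_5 = Round(s_4, k_4) = 0x6C0C4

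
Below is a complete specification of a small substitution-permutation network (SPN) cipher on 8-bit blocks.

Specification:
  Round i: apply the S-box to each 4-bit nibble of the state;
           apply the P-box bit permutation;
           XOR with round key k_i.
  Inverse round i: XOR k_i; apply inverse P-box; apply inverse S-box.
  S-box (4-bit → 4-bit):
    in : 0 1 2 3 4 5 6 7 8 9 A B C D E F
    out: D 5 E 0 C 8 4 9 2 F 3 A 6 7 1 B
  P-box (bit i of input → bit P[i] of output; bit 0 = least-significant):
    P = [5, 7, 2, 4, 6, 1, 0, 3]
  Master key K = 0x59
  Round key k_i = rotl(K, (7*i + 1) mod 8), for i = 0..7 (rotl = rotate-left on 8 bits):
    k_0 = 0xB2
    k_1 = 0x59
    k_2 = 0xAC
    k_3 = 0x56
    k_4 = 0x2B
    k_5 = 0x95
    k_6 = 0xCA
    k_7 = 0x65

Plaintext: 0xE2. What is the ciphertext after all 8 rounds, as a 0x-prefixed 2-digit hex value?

s_0 = plaintext = 0xE2
s_1 = Round(s_0, k_0) = 0x66
s_2 = Round(s_1, k_1) = 0x5C
s_3 = Round(s_2, k_2) = 0x20
s_4 = Round(s_3, k_3) = 0x69
s_5 = Round(s_4, k_4) = 0x9E
s_6 = Round(s_5, k_5) = 0xFE
s_7 = Round(s_6, k_6) = 0xA0
s_8 = Round(s_7, k_7) = 0x13

0x13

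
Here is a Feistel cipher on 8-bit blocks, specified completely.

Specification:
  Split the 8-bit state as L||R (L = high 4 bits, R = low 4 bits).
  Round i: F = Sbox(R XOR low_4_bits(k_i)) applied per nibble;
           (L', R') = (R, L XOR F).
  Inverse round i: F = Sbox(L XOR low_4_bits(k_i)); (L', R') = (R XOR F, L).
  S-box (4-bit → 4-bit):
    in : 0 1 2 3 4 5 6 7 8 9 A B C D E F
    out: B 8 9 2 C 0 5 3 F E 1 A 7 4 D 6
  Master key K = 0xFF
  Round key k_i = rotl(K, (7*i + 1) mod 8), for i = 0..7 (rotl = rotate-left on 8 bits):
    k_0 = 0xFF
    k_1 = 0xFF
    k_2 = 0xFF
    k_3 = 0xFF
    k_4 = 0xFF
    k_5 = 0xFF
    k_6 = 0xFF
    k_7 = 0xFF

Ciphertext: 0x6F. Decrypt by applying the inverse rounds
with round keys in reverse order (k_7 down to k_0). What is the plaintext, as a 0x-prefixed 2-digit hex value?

s_0 = ciphertext = 0x6F
s_1 = InvRound(s_0, k_7) = 0x16
s_2 = InvRound(s_1, k_6) = 0xB1
s_3 = InvRound(s_2, k_5) = 0xDB
s_4 = InvRound(s_3, k_4) = 0x2D
s_5 = InvRound(s_4, k_3) = 0x92
s_6 = InvRound(s_5, k_2) = 0x79
s_7 = InvRound(s_6, k_1) = 0x67
s_8 = InvRound(s_7, k_0) = 0x96

0x96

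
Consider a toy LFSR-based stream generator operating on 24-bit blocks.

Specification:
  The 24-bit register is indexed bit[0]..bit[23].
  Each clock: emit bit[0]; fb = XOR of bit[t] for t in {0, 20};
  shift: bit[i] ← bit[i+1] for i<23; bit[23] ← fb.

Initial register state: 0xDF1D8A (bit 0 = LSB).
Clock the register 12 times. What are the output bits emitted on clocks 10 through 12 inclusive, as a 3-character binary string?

reg_0 = 0xDF1D8A
clock 1: out=0, reg = 0xEF8EC5
clock 2: out=1, reg = 0xF7C762
clock 3: out=0, reg = 0xFBE3B1
clock 4: out=1, reg = 0x7DF1D8
clock 5: out=0, reg = 0xBEF8EC
clock 6: out=0, reg = 0xDF7C76
clock 7: out=0, reg = 0xEFBE3B
clock 8: out=1, reg = 0xF7DF1D
clock 9: out=1, reg = 0x7BEF8E
clock 10: out=0, reg = 0xBDF7C7
clock 11: out=1, reg = 0x5EFBE3
clock 12: out=1, reg = 0x2F7DF1

011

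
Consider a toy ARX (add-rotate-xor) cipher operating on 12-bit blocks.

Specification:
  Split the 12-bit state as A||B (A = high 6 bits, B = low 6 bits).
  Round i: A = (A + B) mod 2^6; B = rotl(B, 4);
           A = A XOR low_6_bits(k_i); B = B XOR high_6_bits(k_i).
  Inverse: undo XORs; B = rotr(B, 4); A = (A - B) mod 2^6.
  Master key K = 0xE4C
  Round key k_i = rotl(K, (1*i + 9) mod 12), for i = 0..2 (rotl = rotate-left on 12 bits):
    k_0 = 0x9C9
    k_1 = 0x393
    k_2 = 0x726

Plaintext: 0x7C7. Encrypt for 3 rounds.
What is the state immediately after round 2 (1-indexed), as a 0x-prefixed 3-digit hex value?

s_0 = plaintext = 0x7C7
s_1 = Round(s_0, k_0) = 0xBD6
s_2 = Round(s_1, k_1) = 0x5AB
s_3 = Round(s_2, k_2) = 0x9E6

0x5AB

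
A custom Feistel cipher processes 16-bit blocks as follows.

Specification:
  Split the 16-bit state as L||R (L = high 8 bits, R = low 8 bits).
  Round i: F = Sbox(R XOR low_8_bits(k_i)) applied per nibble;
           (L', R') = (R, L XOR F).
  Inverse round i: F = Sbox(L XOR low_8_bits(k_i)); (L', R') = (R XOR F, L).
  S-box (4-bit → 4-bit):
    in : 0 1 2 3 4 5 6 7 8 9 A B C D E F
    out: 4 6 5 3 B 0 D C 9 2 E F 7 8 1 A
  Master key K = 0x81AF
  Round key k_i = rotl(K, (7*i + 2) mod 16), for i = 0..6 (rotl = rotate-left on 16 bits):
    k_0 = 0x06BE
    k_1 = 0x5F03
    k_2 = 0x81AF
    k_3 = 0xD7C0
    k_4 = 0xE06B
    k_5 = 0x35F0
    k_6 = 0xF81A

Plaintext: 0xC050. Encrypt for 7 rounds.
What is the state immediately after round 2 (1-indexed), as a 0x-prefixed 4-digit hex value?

s_0 = plaintext = 0xC050
s_1 = Round(s_0, k_0) = 0x50D1
s_2 = Round(s_1, k_1) = 0xD1D5
s_3 = Round(s_2, k_2) = 0xD51F
s_4 = Round(s_3, k_3) = 0x1F5F
s_5 = Round(s_4, k_4) = 0x5F24
s_6 = Round(s_5, k_5) = 0x24D4
s_7 = Round(s_6, k_6) = 0xD455

0xD1D5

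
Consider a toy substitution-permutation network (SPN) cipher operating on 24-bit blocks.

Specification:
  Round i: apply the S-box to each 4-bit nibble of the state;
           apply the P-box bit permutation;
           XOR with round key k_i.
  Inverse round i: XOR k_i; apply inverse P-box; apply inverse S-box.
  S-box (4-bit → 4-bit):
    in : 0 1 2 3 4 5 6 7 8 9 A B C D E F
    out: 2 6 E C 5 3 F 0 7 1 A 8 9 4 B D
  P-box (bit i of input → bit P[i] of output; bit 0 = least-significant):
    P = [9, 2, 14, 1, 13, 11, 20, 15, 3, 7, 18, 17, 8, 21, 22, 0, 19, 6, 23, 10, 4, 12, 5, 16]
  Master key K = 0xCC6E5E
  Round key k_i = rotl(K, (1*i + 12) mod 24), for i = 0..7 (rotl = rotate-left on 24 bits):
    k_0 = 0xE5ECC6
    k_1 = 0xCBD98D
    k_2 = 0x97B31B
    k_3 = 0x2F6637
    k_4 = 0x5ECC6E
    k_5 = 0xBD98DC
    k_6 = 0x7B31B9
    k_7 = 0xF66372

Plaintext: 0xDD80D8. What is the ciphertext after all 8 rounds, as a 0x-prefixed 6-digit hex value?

s_0 = plaintext = 0xDD80D8
s_1 = Round(s_0, k_0) = 0x15AF62
s_2 = Round(s_1, k_1) = 0xF521E2
s_3 = Round(s_2, k_2) = 0xFA5BEC
s_4 = Round(s_3, k_3) = 0x0CC945
s_5 = Round(s_4, k_4) = 0x46FB63
s_6 = Round(s_5, k_5) = 0x6775AF
s_7 = Round(s_6, k_6) = 0x7AEB03
s_8 = Round(s_7, k_7) = 0xD42E31

0xD42E31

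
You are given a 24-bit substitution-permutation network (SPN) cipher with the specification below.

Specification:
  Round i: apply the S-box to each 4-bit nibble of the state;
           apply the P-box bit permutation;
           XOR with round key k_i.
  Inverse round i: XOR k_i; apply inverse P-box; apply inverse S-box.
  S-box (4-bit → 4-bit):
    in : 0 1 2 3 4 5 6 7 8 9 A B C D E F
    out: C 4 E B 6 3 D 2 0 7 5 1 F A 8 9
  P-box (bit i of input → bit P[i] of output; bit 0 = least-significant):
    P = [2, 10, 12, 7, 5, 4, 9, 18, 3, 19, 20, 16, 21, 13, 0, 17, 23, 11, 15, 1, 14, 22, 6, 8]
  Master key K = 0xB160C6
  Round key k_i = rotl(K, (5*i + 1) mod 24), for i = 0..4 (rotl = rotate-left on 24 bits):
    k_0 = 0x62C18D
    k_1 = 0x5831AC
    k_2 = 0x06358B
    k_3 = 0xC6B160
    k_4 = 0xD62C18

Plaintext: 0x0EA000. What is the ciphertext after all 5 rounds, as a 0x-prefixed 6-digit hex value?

0x9BC168

s_0 = plaintext = 0x0EA000
s_1 = Round(s_0, k_0) = 0x57D24E
s_2 = Round(s_1, k_1) = 0x035B3C
s_3 = Round(s_2, k_2) = 0xA20875
s_4 = Round(s_3, k_3) = 0xC47D37
s_5 = Round(s_4, k_4) = 0x9BC168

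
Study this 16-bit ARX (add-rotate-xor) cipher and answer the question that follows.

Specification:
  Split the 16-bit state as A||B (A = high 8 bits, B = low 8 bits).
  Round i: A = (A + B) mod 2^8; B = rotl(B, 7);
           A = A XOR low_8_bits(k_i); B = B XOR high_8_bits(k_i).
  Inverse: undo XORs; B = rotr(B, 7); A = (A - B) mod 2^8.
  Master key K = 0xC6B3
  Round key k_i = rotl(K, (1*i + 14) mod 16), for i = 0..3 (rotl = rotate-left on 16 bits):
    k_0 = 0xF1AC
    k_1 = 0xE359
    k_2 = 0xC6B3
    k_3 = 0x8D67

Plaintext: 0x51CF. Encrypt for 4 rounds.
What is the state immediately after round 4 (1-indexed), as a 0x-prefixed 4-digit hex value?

0x65D4

s_0 = plaintext = 0x51CF
s_1 = Round(s_0, k_0) = 0x8C16
s_2 = Round(s_1, k_1) = 0xFBE8
s_3 = Round(s_2, k_2) = 0x50B2
s_4 = Round(s_3, k_3) = 0x65D4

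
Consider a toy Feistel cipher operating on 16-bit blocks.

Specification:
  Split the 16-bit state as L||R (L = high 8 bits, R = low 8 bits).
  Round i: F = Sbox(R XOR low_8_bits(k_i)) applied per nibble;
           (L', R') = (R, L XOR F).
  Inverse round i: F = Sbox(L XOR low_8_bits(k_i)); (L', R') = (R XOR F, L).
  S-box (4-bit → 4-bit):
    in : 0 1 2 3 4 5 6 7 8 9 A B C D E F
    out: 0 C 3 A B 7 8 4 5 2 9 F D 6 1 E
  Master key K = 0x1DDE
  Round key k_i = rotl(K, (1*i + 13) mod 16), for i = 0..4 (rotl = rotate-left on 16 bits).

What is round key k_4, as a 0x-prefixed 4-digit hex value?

0x3BBC

K = 0x1DDE
k_0 = rotl(K, (1*0+13) mod 16) = rotl(K, 13) = 0xC3BB
k_1 = rotl(K, (1*1+13) mod 16) = rotl(K, 14) = 0x8777
k_2 = rotl(K, (1*2+13) mod 16) = rotl(K, 15) = 0x0EEF
k_3 = rotl(K, (1*3+13) mod 16) = rotl(K, 0) = 0x1DDE
k_4 = rotl(K, (1*4+13) mod 16) = rotl(K, 1) = 0x3BBC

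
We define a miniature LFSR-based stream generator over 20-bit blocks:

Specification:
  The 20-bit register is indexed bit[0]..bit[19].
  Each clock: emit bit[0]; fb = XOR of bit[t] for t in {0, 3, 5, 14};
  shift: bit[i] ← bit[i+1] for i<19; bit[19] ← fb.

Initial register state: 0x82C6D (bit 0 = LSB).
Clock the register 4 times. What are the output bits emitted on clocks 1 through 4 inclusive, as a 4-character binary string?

1011

reg_0 = 0x82C6D
clock 1: out=1, reg = 0xC1636
clock 2: out=0, reg = 0xE0B1B
clock 3: out=1, reg = 0x7058D
clock 4: out=1, reg = 0x382C6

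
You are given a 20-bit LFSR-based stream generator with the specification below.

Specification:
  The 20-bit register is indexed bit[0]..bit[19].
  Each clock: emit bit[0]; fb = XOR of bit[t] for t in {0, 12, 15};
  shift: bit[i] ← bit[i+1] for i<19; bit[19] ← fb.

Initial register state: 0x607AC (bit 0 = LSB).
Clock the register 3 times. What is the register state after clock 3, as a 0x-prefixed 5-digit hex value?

0x0C0F5

reg_0 = 0x607AC
clock 1: out=0, reg = 0x303D6
clock 2: out=0, reg = 0x181EB
clock 3: out=1, reg = 0x0C0F5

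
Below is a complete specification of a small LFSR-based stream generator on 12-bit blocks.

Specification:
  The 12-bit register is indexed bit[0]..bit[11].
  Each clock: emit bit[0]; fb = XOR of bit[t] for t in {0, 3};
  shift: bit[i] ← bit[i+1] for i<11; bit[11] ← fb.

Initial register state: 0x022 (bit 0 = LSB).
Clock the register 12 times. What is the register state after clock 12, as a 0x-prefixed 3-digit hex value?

reg_0 = 0x022
clock 1: out=0, reg = 0x011
clock 2: out=1, reg = 0x808
clock 3: out=0, reg = 0xC04
clock 4: out=0, reg = 0x602
clock 5: out=0, reg = 0x301
clock 6: out=1, reg = 0x980
clock 7: out=0, reg = 0x4C0
clock 8: out=0, reg = 0x260
clock 9: out=0, reg = 0x130
clock 10: out=0, reg = 0x098
clock 11: out=0, reg = 0x84C
clock 12: out=0, reg = 0xC26

0xC26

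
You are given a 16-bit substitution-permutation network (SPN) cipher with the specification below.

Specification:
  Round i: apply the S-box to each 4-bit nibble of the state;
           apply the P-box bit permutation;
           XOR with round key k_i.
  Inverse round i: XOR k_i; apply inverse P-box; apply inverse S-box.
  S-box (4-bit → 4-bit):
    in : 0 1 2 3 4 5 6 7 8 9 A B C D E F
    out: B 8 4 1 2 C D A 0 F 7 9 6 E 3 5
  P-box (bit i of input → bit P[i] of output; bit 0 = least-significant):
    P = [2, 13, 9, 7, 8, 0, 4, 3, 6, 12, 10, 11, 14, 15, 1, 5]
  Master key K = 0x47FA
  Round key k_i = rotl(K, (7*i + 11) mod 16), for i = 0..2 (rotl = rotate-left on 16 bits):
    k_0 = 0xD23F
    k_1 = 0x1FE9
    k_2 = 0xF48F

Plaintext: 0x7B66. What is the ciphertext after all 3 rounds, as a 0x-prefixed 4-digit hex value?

s_0 = plaintext = 0x7B66
s_1 = Round(s_0, k_0) = 0x59C3
s_2 = Round(s_1, k_1) = 0x039E
s_3 = Round(s_2, k_2) = 0x15F2

0x15F2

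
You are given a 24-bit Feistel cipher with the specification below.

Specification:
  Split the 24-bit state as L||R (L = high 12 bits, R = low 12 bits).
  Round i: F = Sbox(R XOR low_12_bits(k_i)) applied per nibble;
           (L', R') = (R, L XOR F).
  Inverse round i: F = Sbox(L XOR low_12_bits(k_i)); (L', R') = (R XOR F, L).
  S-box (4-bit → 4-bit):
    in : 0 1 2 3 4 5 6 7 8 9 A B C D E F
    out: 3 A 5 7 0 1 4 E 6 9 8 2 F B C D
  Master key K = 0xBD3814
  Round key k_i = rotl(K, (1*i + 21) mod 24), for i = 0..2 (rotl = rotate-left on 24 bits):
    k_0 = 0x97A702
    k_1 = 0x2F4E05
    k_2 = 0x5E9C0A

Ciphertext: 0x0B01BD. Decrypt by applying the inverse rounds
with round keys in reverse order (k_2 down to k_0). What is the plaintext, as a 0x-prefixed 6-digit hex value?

s_0 = ciphertext = 0x0B01BD
s_1 = InvRound(s_0, k_2) = 0xE950B0
s_2 = InvRound(s_1, k_1) = 0x323E95
s_3 = InvRound(s_2, k_0) = 0xECF323

0xECF323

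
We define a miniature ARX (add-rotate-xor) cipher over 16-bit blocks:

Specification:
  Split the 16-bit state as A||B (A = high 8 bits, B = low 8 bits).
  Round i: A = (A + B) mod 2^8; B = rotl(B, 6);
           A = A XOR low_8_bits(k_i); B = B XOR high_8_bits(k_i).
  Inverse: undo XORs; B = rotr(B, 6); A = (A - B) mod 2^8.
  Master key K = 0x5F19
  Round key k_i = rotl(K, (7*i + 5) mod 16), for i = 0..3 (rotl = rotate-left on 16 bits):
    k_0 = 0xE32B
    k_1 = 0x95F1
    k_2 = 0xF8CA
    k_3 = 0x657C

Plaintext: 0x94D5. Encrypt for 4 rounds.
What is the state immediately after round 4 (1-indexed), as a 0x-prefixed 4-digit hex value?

s_0 = plaintext = 0x94D5
s_1 = Round(s_0, k_0) = 0x4296
s_2 = Round(s_1, k_1) = 0x2930
s_3 = Round(s_2, k_2) = 0x93F4
s_4 = Round(s_3, k_3) = 0xFB58

0xFB58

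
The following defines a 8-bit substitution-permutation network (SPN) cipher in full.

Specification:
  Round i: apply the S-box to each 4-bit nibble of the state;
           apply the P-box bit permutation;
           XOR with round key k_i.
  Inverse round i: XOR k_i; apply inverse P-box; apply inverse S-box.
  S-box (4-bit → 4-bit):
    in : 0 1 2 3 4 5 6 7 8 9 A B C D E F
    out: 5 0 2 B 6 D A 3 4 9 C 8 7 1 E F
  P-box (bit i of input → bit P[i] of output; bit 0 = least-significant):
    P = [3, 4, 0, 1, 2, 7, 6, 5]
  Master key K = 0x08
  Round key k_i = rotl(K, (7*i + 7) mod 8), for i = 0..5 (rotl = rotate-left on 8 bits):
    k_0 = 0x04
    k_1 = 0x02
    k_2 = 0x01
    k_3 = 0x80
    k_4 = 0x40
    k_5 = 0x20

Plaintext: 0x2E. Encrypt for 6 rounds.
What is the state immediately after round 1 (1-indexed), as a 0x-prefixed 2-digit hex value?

0x97

s_0 = plaintext = 0x2E
s_1 = Round(s_0, k_0) = 0x97
s_2 = Round(s_1, k_1) = 0x3E
s_3 = Round(s_2, k_2) = 0xB6
s_4 = Round(s_3, k_3) = 0xB2
s_5 = Round(s_4, k_4) = 0x70
s_6 = Round(s_5, k_5) = 0xAD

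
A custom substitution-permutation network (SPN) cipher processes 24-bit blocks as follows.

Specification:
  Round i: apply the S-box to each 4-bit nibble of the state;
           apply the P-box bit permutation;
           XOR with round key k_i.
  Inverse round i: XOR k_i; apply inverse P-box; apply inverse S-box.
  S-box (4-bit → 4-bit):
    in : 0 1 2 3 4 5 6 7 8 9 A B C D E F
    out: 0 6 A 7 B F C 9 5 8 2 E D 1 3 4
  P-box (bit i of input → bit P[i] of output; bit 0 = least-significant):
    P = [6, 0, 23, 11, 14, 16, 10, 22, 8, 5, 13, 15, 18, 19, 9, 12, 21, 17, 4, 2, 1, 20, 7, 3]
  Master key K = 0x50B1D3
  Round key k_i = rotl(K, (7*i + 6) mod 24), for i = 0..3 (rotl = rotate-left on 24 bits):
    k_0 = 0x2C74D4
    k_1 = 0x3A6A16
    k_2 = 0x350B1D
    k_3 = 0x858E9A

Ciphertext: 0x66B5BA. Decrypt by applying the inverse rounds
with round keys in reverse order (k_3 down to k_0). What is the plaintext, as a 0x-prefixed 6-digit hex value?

0x380FDA

s_0 = ciphertext = 0x66B5BA
s_1 = InvRound(s_0, k_3) = 0x0E6326
s_2 = InvRound(s_1, k_2) = 0x43A1E2
s_3 = InvRound(s_2, k_1) = 0x1C1447
s_4 = InvRound(s_3, k_0) = 0x380FDA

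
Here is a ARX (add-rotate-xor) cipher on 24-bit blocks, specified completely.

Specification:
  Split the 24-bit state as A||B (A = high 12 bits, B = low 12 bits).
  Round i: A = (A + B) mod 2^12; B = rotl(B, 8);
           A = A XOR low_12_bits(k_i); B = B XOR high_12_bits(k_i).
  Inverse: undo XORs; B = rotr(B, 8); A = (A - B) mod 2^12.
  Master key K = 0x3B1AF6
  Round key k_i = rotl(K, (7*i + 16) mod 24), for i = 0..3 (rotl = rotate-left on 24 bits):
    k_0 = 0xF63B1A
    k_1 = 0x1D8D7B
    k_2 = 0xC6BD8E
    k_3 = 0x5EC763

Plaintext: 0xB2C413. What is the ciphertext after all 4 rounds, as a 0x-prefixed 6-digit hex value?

s_0 = plaintext = 0xB2C413
s_1 = Round(s_0, k_0) = 0x425C22
s_2 = Round(s_1, k_1) = 0xD3C31A
s_3 = Round(s_2, k_2) = 0xDD865A
s_4 = Round(s_3, k_3) = 0x351F89

0x351F89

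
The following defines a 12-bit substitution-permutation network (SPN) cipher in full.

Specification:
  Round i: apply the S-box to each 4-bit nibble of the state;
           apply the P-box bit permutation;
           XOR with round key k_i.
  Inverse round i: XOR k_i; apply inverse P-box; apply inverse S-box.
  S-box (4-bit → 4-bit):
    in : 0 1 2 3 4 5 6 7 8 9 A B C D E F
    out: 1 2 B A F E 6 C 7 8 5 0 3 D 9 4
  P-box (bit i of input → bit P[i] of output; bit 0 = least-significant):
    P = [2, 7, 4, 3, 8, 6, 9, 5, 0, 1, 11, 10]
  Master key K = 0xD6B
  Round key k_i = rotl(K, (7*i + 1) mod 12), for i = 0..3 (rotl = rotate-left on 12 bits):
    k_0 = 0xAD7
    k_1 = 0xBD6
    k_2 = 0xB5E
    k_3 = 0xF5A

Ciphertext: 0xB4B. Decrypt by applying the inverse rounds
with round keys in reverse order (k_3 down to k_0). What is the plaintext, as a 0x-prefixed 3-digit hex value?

s_0 = ciphertext = 0xB4B
s_1 = InvRound(s_0, k_3) = 0xEBF
s_2 = InvRound(s_1, k_2) = 0xE21
s_3 = InvRound(s_2, k_1) = 0x228
s_4 = InvRound(s_3, k_0) = 0x834

0x834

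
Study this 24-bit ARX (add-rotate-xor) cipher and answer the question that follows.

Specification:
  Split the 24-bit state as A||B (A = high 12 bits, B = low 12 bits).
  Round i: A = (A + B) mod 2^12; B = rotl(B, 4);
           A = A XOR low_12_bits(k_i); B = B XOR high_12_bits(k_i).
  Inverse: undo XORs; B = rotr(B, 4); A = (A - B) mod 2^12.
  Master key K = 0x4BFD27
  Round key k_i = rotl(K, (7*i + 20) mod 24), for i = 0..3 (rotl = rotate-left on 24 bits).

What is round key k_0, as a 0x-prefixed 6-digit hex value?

K = 0x4BFD27
k_0 = rotl(K, (7*0+20) mod 24) = rotl(K, 20) = 0x74BFD2

0x74BFD2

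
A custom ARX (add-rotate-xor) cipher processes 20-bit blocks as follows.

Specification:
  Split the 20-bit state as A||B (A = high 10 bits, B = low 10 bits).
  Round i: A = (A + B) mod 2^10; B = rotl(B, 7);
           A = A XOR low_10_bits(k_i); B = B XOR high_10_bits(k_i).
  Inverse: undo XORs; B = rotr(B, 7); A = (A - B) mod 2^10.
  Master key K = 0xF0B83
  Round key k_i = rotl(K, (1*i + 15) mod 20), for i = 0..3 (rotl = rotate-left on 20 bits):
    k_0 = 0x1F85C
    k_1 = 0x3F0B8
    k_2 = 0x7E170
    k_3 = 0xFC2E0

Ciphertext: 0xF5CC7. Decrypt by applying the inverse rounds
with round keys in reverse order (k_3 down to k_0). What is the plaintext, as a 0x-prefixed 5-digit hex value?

s_0 = ciphertext = 0xF5CC7
s_1 = InvRound(s_0, k_3) = 0xDE5BE
s_2 = InvRound(s_1, k_2) = 0xF6630
s_3 = InvRound(s_2, k_1) = 0x3F265
s_4 = InvRound(s_3, k_0) = 0xF10DC

0xF10DC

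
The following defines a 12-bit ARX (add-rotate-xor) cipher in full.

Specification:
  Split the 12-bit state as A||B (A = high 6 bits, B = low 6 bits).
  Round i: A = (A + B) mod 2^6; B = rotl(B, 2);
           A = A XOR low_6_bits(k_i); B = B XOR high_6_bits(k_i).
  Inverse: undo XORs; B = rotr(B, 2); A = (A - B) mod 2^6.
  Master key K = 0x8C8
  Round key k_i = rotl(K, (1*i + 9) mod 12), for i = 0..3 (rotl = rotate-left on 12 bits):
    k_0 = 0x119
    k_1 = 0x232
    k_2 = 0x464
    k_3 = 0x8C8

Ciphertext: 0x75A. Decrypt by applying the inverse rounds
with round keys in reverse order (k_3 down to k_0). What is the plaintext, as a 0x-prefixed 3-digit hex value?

0x7EE

s_0 = ciphertext = 0x75A
s_1 = InvRound(s_0, k_3) = 0xDDE
s_2 = InvRound(s_1, k_2) = 0x833
s_3 = InvRound(s_2, k_1) = 0x53E
s_4 = InvRound(s_3, k_0) = 0x7EE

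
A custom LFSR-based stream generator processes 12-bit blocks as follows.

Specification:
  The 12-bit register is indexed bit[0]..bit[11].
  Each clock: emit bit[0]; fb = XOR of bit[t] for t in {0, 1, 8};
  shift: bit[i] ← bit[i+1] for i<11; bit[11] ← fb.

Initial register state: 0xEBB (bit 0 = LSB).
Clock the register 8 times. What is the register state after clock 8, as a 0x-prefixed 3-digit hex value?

0x68E

reg_0 = 0xEBB
clock 1: out=1, reg = 0x75D
clock 2: out=1, reg = 0x3AE
clock 3: out=0, reg = 0x1D7
clock 4: out=1, reg = 0x8EB
clock 5: out=1, reg = 0x475
clock 6: out=1, reg = 0xA3A
clock 7: out=0, reg = 0xD1D
clock 8: out=1, reg = 0x68E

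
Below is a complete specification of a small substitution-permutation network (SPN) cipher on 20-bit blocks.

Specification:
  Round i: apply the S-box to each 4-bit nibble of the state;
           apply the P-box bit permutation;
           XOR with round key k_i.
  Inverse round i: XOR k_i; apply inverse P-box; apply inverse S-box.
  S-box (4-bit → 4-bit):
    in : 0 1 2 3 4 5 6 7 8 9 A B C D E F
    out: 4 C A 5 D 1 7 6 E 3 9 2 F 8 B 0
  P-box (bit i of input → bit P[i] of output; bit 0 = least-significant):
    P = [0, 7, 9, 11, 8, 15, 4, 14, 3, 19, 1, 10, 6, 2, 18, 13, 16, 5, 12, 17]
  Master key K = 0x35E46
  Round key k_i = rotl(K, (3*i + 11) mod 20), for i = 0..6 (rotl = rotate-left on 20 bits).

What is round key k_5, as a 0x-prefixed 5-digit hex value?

K = 0x35E46
k_0 = rotl(K, (3*0+11) mod 20) = rotl(K, 11) = 0x231AF
k_1 = rotl(K, (3*1+11) mod 20) = rotl(K, 14) = 0x18D79
k_2 = rotl(K, (3*2+11) mod 20) = rotl(K, 17) = 0xC6BC8
k_3 = rotl(K, (3*3+11) mod 20) = rotl(K, 0) = 0x35E46
k_4 = rotl(K, (3*4+11) mod 20) = rotl(K, 3) = 0xAF231
k_5 = rotl(K, (3*5+11) mod 20) = rotl(K, 6) = 0x7918D

0x7918D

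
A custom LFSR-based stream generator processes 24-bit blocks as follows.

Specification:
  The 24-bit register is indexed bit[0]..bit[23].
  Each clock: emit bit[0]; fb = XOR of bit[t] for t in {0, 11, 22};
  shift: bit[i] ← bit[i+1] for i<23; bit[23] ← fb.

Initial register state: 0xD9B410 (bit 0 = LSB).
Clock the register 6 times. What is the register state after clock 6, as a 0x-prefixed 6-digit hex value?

0x8766D0

reg_0 = 0xD9B410
clock 1: out=0, reg = 0xECDA08
clock 2: out=0, reg = 0x766D04
clock 3: out=0, reg = 0x3B3682
clock 4: out=0, reg = 0x1D9B41
clock 5: out=1, reg = 0x0ECDA0
clock 6: out=0, reg = 0x8766D0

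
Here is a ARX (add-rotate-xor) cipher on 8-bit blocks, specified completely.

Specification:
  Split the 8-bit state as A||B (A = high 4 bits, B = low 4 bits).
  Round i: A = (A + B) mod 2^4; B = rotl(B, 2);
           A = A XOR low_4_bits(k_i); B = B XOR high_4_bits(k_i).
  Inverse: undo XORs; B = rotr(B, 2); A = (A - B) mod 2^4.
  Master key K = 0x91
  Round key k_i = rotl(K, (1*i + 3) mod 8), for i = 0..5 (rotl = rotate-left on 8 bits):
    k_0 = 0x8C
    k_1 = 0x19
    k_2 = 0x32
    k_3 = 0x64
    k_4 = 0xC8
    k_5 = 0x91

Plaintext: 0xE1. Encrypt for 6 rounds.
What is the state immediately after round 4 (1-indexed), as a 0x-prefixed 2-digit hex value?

s_0 = plaintext = 0xE1
s_1 = Round(s_0, k_0) = 0x3C
s_2 = Round(s_1, k_1) = 0x62
s_3 = Round(s_2, k_2) = 0xAB
s_4 = Round(s_3, k_3) = 0x18
s_5 = Round(s_4, k_4) = 0x1E
s_6 = Round(s_5, k_5) = 0xE2

0x18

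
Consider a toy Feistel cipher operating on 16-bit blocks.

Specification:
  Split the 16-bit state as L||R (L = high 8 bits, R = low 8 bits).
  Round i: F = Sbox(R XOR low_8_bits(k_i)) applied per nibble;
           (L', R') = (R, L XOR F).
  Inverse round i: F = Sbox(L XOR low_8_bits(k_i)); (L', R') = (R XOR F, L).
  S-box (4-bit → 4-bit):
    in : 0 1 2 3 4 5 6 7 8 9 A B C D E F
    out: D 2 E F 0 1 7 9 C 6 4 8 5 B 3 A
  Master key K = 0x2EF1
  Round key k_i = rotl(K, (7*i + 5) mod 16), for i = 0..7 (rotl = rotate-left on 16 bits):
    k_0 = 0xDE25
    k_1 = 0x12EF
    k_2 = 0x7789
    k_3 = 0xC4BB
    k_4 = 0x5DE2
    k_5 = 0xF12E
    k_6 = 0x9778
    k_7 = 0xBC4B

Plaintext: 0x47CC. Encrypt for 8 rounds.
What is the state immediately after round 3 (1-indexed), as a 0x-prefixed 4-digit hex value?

0xAF96

s_0 = plaintext = 0x47CC
s_1 = Round(s_0, k_0) = 0xCC71
s_2 = Round(s_1, k_1) = 0x71AF
s_3 = Round(s_2, k_2) = 0xAF96
s_4 = Round(s_3, k_3) = 0x9644
s_5 = Round(s_4, k_4) = 0x44D1
s_6 = Round(s_5, k_5) = 0xD1EE
s_7 = Round(s_6, k_6) = 0xEEB6
s_8 = Round(s_7, k_7) = 0xB645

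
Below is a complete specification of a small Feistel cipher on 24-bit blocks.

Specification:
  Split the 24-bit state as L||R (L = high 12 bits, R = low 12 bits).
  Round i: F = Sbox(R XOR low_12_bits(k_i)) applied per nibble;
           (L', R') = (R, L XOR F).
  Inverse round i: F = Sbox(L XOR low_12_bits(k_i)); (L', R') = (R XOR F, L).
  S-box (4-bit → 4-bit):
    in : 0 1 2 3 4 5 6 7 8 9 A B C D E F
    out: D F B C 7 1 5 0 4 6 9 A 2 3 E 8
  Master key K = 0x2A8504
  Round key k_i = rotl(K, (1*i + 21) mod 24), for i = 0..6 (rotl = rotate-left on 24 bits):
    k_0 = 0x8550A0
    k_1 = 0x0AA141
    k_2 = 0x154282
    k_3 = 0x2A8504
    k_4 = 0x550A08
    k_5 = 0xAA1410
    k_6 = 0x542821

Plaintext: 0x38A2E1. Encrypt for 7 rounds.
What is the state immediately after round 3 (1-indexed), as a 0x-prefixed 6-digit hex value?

0x446DD2

s_0 = plaintext = 0x38A2E1
s_1 = Round(s_0, k_0) = 0x2E18F5
s_2 = Round(s_1, k_1) = 0x8F5446
s_3 = Round(s_2, k_2) = 0x446DD2
s_4 = Round(s_3, k_3) = 0xDD2073
s_5 = Round(s_4, k_4) = 0x0734D8
s_6 = Round(s_5, k_5) = 0x4D8D57
s_7 = Round(s_6, k_6) = 0xD575DD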